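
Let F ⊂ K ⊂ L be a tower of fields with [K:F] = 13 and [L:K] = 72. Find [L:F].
[L:F] = 936

The tower law says that for any tower of field extensions F ⊂ K ⊂ L with finite degrees, [L:F] = [L:K] · [K:F]. Here this gives [L:F] = 72 · 13 = 936.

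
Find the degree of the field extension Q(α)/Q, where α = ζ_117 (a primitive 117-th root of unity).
[Q(α):Q] = 72

The minimal polynomial of ζ_117 over Q is the 117-th cyclotomic polynomial Φ_117(x), which is irreducible over Q and has degree φ(117) = 72. Hence [Q(α):Q] = φ(117) = 72.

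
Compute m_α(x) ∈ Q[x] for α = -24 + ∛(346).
m_α(x) = x^3 + 72x^2 + 1728x + 13478

Set β = α + 24 = ∛(346), so β^3 = 346. Then (α + 24)^3 - 346 = 0, i.e. α is a root of g(x) = (x + 24)^3 - 346 = x^3 + 72x^2 + 1728x + 13478. Since g(x) = h(x + 24) where h(x) = x^3 - 346, and h is irreducible over Q (because 346 is not a perfect cube, so h has no rational root, and a monic cubic with no rational root is irreducible), g is also irreducible (irreducibility is preserved under the substitution x → x + 24). Hence m_α(x) = x^3 + 72x^2 + 1728x + 13478.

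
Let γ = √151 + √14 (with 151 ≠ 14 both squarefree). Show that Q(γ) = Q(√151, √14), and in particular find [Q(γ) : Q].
[Q(γ) : Q] = 4 (equivalently, Q(γ) = Q(√151, √14))

Obviously Q(γ) ⊆ Q(√151, √14), and [Q(√151, √14):Q] = 4 (since 151, 14 are distinct squarefree integers > 1 with 2114 not a perfect square). To show equality we compute the minimal polynomial of γ. From γ = √151 + √14: γ^2 = 151 + 2√(2114) + 14 = 165 + 2√(2114), so γ^2 - 165 = 2√(2114); squaring, (γ^2 - 165)^2 = 4·2114, i.e. γ^4 - 330γ^2 + 27225 - 8456 = 0, i.e. γ^4 - 330γ^2 + 18769 = 0. So γ is a root of x^4 - 330x^2 + 18769. This polynomial is irreducible over Q: it has no rational root (each ±√151 ± √14 is irrational), and any factorization into two quadratics over Q would force √(2114) ∈ Q (pairing opposite roots) or √151, √14 ∈ Q (other pairings), all impossible. Hence [Q(γ):Q] = 4 = [Q(√151, √14):Q], so Q(γ) = Q(√151, √14).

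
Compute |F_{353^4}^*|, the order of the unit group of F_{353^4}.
|F_{353^4}^*| = 15527402880

F_{353^4} has 353^4 = 15527402881 elements; its multiplicative group consists of all nonzero elements, so |F_{353^4}^*| = 15527402881 - 1 = 15527402880. (It is cyclic since any finite subgroup of the multiplicative group of a field is cyclic.)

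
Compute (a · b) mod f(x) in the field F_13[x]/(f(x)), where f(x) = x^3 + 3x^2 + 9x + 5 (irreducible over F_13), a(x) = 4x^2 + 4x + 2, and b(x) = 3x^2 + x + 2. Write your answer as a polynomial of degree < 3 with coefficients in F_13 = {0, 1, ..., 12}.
a · b ≡ 9x^2 (mod f(x))

Multiply in F_13[x]: a(x)·b(x) = (4x^2 + 4x + 2)·(3x^2 + x + 2) = 12x^4 + 3x^3 + 5x^2 + 10x + 4. This has degree ≥ 3, so divide by f(x) over F_13: 12x^4 + 3x^3 + 5x^2 + 10x + 4 = (12x + 6)·(x^3 + 3x^2 + 9x + 5) + (9x^2). Hence a·b ≡ 9x^2 (mod f). (F_13[x]/(f) is a field with 13^3 = 2197 elements since f is irreducible of degree 3.)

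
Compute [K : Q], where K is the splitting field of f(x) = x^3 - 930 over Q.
[K : Q] = 6

The roots of x^3 - 930 are ∛930, ω∛930, ω^2∛930 where ω = e^(2πi/3) is a primitive cube root of unity, so K = Q(∛930, ω). Now [Q(∛930):Q] = 3 (since 930 is not a perfect cube, x^3 - 930 is irreducible) and [Q(ω):Q] = 2. Both 2 and 3 divide [K:Q], and [K:Q] ≤ 3·2 = 6, so [K:Q] = 6. (Equivalently: Q(∛930) ⊂ R but ω ∉ R, so [K : Q(∛930)] = 2.)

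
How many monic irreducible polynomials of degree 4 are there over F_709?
There are 63171921270 monic irreducible polynomials of degree 4 over F_709

Each element of F_{709^4} that lies in no proper subfield is a root of exactly one monic irreducible of degree 4 over F_709, and each such polynomial has 4 distinct roots in F_{709^4}. By Möbius inversion the count is N_709(4) = (1/4) Σ_{d|4} μ(4/d) · 709^d = (1/4)(μ(4)·709^1 + μ(2)·709^2 + μ(1)·709^4) = 252687685080/4 = 63171921270.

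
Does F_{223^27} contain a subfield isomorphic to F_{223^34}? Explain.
No: F_{223^34} is not a subfield of F_{223^27}

F_{p^m} embeds in F_{p^n} iff m | n. Here 34 ∤ 27 (since 27 = 0·34 + 27 with remainder 27 ≠ 0), so F_{223^34} is not a subfield of F_{223^27}. Equivalently: if it were, the tower law would give 34 = [F_{223^34}:F_223] dividing [F_{223^27}:F_223] = 27, contradiction.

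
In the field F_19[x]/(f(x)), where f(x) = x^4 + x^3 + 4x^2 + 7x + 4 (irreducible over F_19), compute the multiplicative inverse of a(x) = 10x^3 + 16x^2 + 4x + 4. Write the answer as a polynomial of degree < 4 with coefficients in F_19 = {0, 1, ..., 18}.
a(x)^(-1) ≡ 11x + 1 (mod f(x))

Since f is irreducible over F_19, F_19[x]/(f) is a field and a(x) ≠ 0 has an inverse. Apply the extended Euclidean algorithm to f(x) and a(x) in F_19[x]: f(x) = (2x + 14)·a(x) + (5). The last nonzero remainder is the constant 5 = gcd(f, a) in F_19. Back-substituting through the division chain expresses 5 = s(x)·a(x) + t(x)·f(x) with s(x) ≡ 17x + 5 (mod f), so (17x + 5)·a(x) ≡ 5 (mod f). Multiplying by 5^(-1) ≡ 4 in F_19 gives a(x)^(-1) ≡ 4·(17x + 5) ≡ 11x + 1 (mod f). Check: (10x^3 + 16x^2 + 4x + 4)·(11x + 1) = 15x^4 + 15x^3 + 3x^2 + 10x + 4 ≡ 1 (mod x^4 + x^3 + 4x^2 + 7x + 4).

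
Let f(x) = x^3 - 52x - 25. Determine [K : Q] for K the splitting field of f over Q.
[K : Q] = 6

By the rational root test, any rational root of the monic integer polynomial f(x) = x^3 - 52x - 25 must be an integer dividing the constant term -25, i.e. one of ±{1, 5, 25}. Evaluating: f(1) = -76, f(-1) = 26, f(5) = -160, f(-5) = 110, f(25) = 14300, f(-25) = -14350; none is 0, so f has no rational root and is therefore irreducible over Q (a cubic with no linear factor over a field is irreducible). For an irreducible cubic, the Galois group is A_3 or S_3 according as the discriminant disc(f) = -4a^3 - 27b^2 = -4·(-52)^3 - 27·(-25)^2 = 545557 is or is not a square in Q. Here disc(f) = 545557 is not a perfect square in Q, so the Galois group of f over Q is not contained in A_3 and must be all of S_3. The splitting field has degree |S_3| = 6 over Q, so [K : Q] = 6.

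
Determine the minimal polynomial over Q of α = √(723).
m_α(x) = x^2 - 723

α satisfies α^2 - 723 = 0, so x^2 - 723 annihilates α. Since d = 723 is squarefree and ≠ 1, it is not a perfect square in Q, so x^2 - 723 has no rational root and is therefore irreducible over Q (a degree-2 polynomial over a field is irreducible iff it has no root). Hence m_α(x) = x^2 - 723.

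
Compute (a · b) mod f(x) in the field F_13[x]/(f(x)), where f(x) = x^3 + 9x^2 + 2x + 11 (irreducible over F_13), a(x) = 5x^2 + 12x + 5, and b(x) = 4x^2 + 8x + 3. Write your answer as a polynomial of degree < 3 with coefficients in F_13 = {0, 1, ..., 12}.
a · b ≡ 9x^2 + x (mod f(x))

Multiply in F_13[x]: a(x)·b(x) = (5x^2 + 12x + 5)·(4x^2 + 8x + 3) = 7x^4 + 10x^3 + x^2 + 11x + 2. This has degree ≥ 3, so divide by f(x) over F_13: 7x^4 + 10x^3 + x^2 + 11x + 2 = (7x + 12)·(x^3 + 9x^2 + 2x + 11) + (9x^2 + x). Hence a·b ≡ 9x^2 + x (mod f). (F_13[x]/(f) is a field with 13^3 = 2197 elements since f is irreducible of degree 3.)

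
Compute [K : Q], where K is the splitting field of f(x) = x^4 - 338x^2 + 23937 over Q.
[K : Q] = 4

Solving the quadratic in x^2: x^2 = (338 ± √(338^2 - 4·23937))/2 = (338 ± √18496)/2 = (338 ± 136)/2, giving x^2 = 237 or x^2 = 101. So f(x) = (x^2 - 237)(x^2 - 101) and the roots of f are ±√237, ±√101. Hence the splitting field is K = Q(√237, √101). Since 237 and 101 are distinct squarefree integers > 1, their product 23937 is not a perfect square, so √101 ∉ Q(√237). By the tower law [K:Q] = [Q(√237,√101):Q(√237)] · [Q(√237):Q] = 2 · 2 = 4.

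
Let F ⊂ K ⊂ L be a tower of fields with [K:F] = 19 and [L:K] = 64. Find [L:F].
[L:F] = 1216

The tower law says that for any tower of field extensions F ⊂ K ⊂ L with finite degrees, [L:F] = [L:K] · [K:F]. Here this gives [L:F] = 64 · 19 = 1216.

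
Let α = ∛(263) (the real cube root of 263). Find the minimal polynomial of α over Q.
m_α(x) = x^3 - 263

α satisfies α^3 = 263, so x^3 - 263 annihilates α. By the rational root test, a rational root p/q (in lowest terms) of x^3 - 263 would satisfy p^3 = 263 q^3, forcing q = 1 and p^3 = 263; but 263 is not a perfect cube, contradiction. A monic cubic over Q with no rational root is irreducible (any nontrivial factorization would include a linear factor). Hence x^3 - 263 is the minimal polynomial of α, and in particular [Q(α):Q] = 3.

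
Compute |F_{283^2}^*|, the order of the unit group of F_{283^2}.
|F_{283^2}^*| = 80088

F_{283^2} has 283^2 = 80089 elements; its multiplicative group consists of all nonzero elements, so |F_{283^2}^*| = 80089 - 1 = 80088. (It is cyclic since any finite subgroup of the multiplicative group of a field is cyclic.)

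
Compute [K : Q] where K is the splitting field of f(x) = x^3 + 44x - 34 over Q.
[K : Q] = 6

By the rational root test, any rational root of the monic integer polynomial f(x) = x^3 + 44x - 34 must be an integer dividing the constant term -34, i.e. one of ±{1, 2, 17, 34}. Evaluating: f(1) = 11, f(-1) = -79, f(2) = 62, f(-2) = -130, f(17) = 5627, f(-17) = -5695, f(34) = 40766, f(-34) = -40834; none is 0, so f has no rational root and is therefore irreducible over Q (a cubic with no linear factor over a field is irreducible). For an irreducible cubic, the Galois group is A_3 or S_3 according as the discriminant disc(f) = -4a^3 - 27b^2 = -4·(44)^3 - 27·(-34)^2 = -371948 is or is not a square in Q. Here disc(f) = -371948 is not a perfect square in Q, so the Galois group of f over Q is not contained in A_3 and must be all of S_3. The splitting field has degree |S_3| = 6 over Q, so [K : Q] = 6.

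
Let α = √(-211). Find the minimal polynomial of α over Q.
m_α(x) = x^2 + 211

α satisfies α^2 + 211 = 0, so x^2 + 211 annihilates α. Since d = -211 is squarefree and ≠ 1, it is not a perfect square in Q, so x^2 + 211 has no rational root and is therefore irreducible over Q (a degree-2 polynomial over a field is irreducible iff it has no root). Hence m_α(x) = x^2 + 211.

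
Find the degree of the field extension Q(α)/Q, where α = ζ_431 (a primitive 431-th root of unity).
[Q(α):Q] = 430

The minimal polynomial of ζ_431 over Q is the 431-th cyclotomic polynomial Φ_431(x), which is irreducible over Q and has degree φ(431) = 430. Hence [Q(α):Q] = φ(431) = 430.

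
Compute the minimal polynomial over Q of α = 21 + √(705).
m_α(x) = x^2 - 42x - 264

From α - 21 = √(705), squaring gives (α - 21)^2 = 705, i.e. α^2 - 42α + 441 = 705, so α^2 - 42α - 264 = 0. The discriminant of x^2 - 42x - 264 is (-42)^2 - 4·(-264) = 1764 + 1056 = 2820, and 4·(705) is not a perfect square in Q since 705 is squarefree and ≠ 1. Hence x^2 - 42x - 264 is irreducible over Q and is the minimal polynomial of α.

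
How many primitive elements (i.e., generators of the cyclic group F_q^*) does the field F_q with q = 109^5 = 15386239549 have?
There are φ(15386239548) = 4937112000 primitive elements

F_q^* is cyclic of order q - 1 = 15386239548. A cyclic group of order m has exactly φ(m) generators. Here m = 15386239548 = 2^2 · 3^3 · 31 · 191 · 24061, so the number of primitive elements is φ(15386239548) = 4937112000.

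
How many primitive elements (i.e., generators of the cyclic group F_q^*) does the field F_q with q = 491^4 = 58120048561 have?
There are φ(58120048560) = 12857671680 primitive elements

F_q^* is cyclic of order q - 1 = 58120048560. A cyclic group of order m has exactly φ(m) generators. Here m = 58120048560 = 2^4 · 3 · 5 · 7^2 · 41 · 149 · 809, so the number of primitive elements is φ(58120048560) = 12857671680.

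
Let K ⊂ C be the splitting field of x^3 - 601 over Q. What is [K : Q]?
[K : Q] = 6

The roots of x^3 - 601 are ∛601, ω∛601, ω^2∛601 where ω = e^(2πi/3) is a primitive cube root of unity, so K = Q(∛601, ω). Now [Q(∛601):Q] = 3 (since 601 is not a perfect cube, x^3 - 601 is irreducible) and [Q(ω):Q] = 2. Both 2 and 3 divide [K:Q], and [K:Q] ≤ 3·2 = 6, so [K:Q] = 6. (Equivalently: Q(∛601) ⊂ R but ω ∉ R, so [K : Q(∛601)] = 2.)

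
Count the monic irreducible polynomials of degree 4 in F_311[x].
There are 2338713780 monic irreducible polynomials of degree 4 over F_311

Each element of F_{311^4} that lies in no proper subfield is a root of exactly one monic irreducible of degree 4 over F_311, and each such polynomial has 4 distinct roots in F_{311^4}. By Möbius inversion the count is N_311(4) = (1/4) Σ_{d|4} μ(4/d) · 311^d = (1/4)(μ(4)·311^1 + μ(2)·311^2 + μ(1)·311^4) = 9354855120/4 = 2338713780.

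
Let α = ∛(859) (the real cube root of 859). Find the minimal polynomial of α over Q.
m_α(x) = x^3 - 859

α satisfies α^3 = 859, so x^3 - 859 annihilates α. By the rational root test, a rational root p/q (in lowest terms) of x^3 - 859 would satisfy p^3 = 859 q^3, forcing q = 1 and p^3 = 859; but 859 is not a perfect cube, contradiction. A monic cubic over Q with no rational root is irreducible (any nontrivial factorization would include a linear factor). Hence x^3 - 859 is the minimal polynomial of α, and in particular [Q(α):Q] = 3.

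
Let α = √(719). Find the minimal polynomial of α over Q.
m_α(x) = x^2 - 719

α satisfies α^2 - 719 = 0, so x^2 - 719 annihilates α. Since d = 719 is squarefree and ≠ 1, it is not a perfect square in Q, so x^2 - 719 has no rational root and is therefore irreducible over Q (a degree-2 polynomial over a field is irreducible iff it has no root). Hence m_α(x) = x^2 - 719.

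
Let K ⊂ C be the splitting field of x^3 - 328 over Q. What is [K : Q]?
[K : Q] = 6

The roots of x^3 - 328 are ∛328, ω∛328, ω^2∛328 where ω = e^(2πi/3) is a primitive cube root of unity, so K = Q(∛328, ω). Now [Q(∛328):Q] = 3 (since 328 is not a perfect cube, x^3 - 328 is irreducible) and [Q(ω):Q] = 2. Both 2 and 3 divide [K:Q], and [K:Q] ≤ 3·2 = 6, so [K:Q] = 6. (Equivalently: Q(∛328) ⊂ R but ω ∉ R, so [K : Q(∛328)] = 2.)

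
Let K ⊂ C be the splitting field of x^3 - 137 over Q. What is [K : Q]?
[K : Q] = 6

The roots of x^3 - 137 are ∛137, ω∛137, ω^2∛137 where ω = e^(2πi/3) is a primitive cube root of unity, so K = Q(∛137, ω). Now [Q(∛137):Q] = 3 (since 137 is not a perfect cube, x^3 - 137 is irreducible) and [Q(ω):Q] = 2. Both 2 and 3 divide [K:Q], and [K:Q] ≤ 3·2 = 6, so [K:Q] = 6. (Equivalently: Q(∛137) ⊂ R but ω ∉ R, so [K : Q(∛137)] = 2.)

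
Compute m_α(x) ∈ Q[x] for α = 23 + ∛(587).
m_α(x) = x^3 - 69x^2 + 1587x - 12754

Set β = α - 23 = ∛(587), so β^3 = 587. Then (α - 23)^3 - 587 = 0, i.e. α is a root of g(x) = (x - 23)^3 - 587 = x^3 - 69x^2 + 1587x - 12754. Since g(x) = h(x - 23) where h(x) = x^3 - 587, and h is irreducible over Q (because 587 is not a perfect cube, so h has no rational root, and a monic cubic with no rational root is irreducible), g is also irreducible (irreducibility is preserved under the substitution x → x - 23). Hence m_α(x) = x^3 - 69x^2 + 1587x - 12754.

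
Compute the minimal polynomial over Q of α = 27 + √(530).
m_α(x) = x^2 - 54x + 199

From α - 27 = √(530), squaring gives (α - 27)^2 = 530, i.e. α^2 - 54α + 729 = 530, so α^2 - 54α + 199 = 0. The discriminant of x^2 - 54x + 199 is (-54)^2 - 4·(199) = 2916 - 796 = 2120, and 4·(530) is not a perfect square in Q since 530 is squarefree and ≠ 1. Hence x^2 - 54x + 199 is irreducible over Q and is the minimal polynomial of α.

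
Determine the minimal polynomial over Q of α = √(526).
m_α(x) = x^2 - 526

α satisfies α^2 - 526 = 0, so x^2 - 526 annihilates α. Since d = 526 is squarefree and ≠ 1, it is not a perfect square in Q, so x^2 - 526 has no rational root and is therefore irreducible over Q (a degree-2 polynomial over a field is irreducible iff it has no root). Hence m_α(x) = x^2 - 526.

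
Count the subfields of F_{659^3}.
F_{659^3} has 2 subfields

The subfields of F_{p^n} are exactly the fields F_{p^d} for d | n (each is the fixed field of the unique index-d subgroup of Gal(F_{p^n}/F_p) ≅ Z/nZ). The divisors of n = 3 are {1, 3}, giving 2 subfields: F_{659^1}, F_{659^3}.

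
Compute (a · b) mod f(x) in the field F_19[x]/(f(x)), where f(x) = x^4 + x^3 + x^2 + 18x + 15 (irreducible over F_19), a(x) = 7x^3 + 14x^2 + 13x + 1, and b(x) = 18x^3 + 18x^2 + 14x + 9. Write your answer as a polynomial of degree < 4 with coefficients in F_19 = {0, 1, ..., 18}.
a · b ≡ 8x^3 + 2x^2 + 15x + 16 (mod f(x))

Multiply in F_19[x]: a(x)·b(x) = (7x^3 + 14x^2 + 13x + 1)·(18x^3 + 18x^2 + 14x + 9) = 12x^6 + 17x^5 + 14x^4 + 17x^3 + 3x^2 + 17x + 9. This has degree ≥ 4, so divide by f(x) over F_19: 12x^6 + 17x^5 + 14x^4 + 17x^3 + 3x^2 + 17x + 9 = (12x^2 + 5x + 16)·(x^4 + x^3 + x^2 + 18x + 15) + (8x^3 + 2x^2 + 15x + 16). Hence a·b ≡ 8x^3 + 2x^2 + 15x + 16 (mod f). (F_19[x]/(f) is a field with 19^4 = 130321 elements since f is irreducible of degree 4.)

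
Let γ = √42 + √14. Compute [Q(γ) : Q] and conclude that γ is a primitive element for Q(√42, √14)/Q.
[Q(γ) : Q] = 4 (equivalently, Q(γ) = Q(√42, √14))

Obviously Q(γ) ⊆ Q(√42, √14), and [Q(√42, √14):Q] = 4 (since 42, 14 are distinct squarefree integers > 1 with 588 not a perfect square). To show equality we compute the minimal polynomial of γ. From γ = √42 + √14: γ^2 = 42 + 2√(588) + 14 = 56 + 2√(588), so γ^2 - 56 = 2√(588); squaring, (γ^2 - 56)^2 = 4·588, i.e. γ^4 - 112γ^2 + 3136 - 2352 = 0, i.e. γ^4 - 112γ^2 + 784 = 0. So γ is a root of x^4 - 112x^2 + 784. This polynomial is irreducible over Q: it has no rational root (each ±√42 ± √14 is irrational), and any factorization into two quadratics over Q would force √(588) ∈ Q (pairing opposite roots) or √42, √14 ∈ Q (other pairings), all impossible. Hence [Q(γ):Q] = 4 = [Q(√42, √14):Q], so Q(γ) = Q(√42, √14).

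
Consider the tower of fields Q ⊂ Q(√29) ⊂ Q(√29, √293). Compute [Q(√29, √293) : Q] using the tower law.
[Q(√29, √293) : Q] = 4

[Q(√29):Q] = 2 (min poly x^2 - 29, irreducible since 29 is squarefree > 1). For the top step, suppose √293 ∈ Q(√29), say √293 = c + d√29 with c, d ∈ Q. Squaring: 293 = c^2 + 29d^2 + 2cd√29. Since √29 ∉ Q this forces 2cd = 0. If d = 0 then √293 = c ∈ Q, contradicting 293 squarefree > 1. If c = 0 then 293 = 29d^2, so 29·293 = (29d)^2 is a perfect square in Q — but 29·293 = 8497 is not a perfect square (since 29 and 293 are distinct squarefree integers). Contradiction. Hence √293 ∉ Q(√29), so x^2 - 293 stays irreducible over Q(√29) and [Q(√29, √293) : Q(√29)] = 2. By the tower law, [Q(√29, √293) : Q] = 2 · 2 = 4.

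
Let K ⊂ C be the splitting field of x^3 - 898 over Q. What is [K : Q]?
[K : Q] = 6

The roots of x^3 - 898 are ∛898, ω∛898, ω^2∛898 where ω = e^(2πi/3) is a primitive cube root of unity, so K = Q(∛898, ω). Now [Q(∛898):Q] = 3 (since 898 is not a perfect cube, x^3 - 898 is irreducible) and [Q(ω):Q] = 2. Both 2 and 3 divide [K:Q], and [K:Q] ≤ 3·2 = 6, so [K:Q] = 6. (Equivalently: Q(∛898) ⊂ R but ω ∉ R, so [K : Q(∛898)] = 2.)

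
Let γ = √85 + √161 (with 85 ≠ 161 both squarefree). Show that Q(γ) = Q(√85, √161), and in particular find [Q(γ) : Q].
[Q(γ) : Q] = 4 (equivalently, Q(γ) = Q(√85, √161))

Obviously Q(γ) ⊆ Q(√85, √161), and [Q(√85, √161):Q] = 4 (since 85, 161 are distinct squarefree integers > 1 with 13685 not a perfect square). To show equality we compute the minimal polynomial of γ. From γ = √85 + √161: γ^2 = 85 + 2√(13685) + 161 = 246 + 2√(13685), so γ^2 - 246 = 2√(13685); squaring, (γ^2 - 246)^2 = 4·13685, i.e. γ^4 - 492γ^2 + 60516 - 54740 = 0, i.e. γ^4 - 492γ^2 + 5776 = 0. So γ is a root of x^4 - 492x^2 + 5776. This polynomial is irreducible over Q: it has no rational root (each ±√85 ± √161 is irrational), and any factorization into two quadratics over Q would force √(13685) ∈ Q (pairing opposite roots) or √85, √161 ∈ Q (other pairings), all impossible. Hence [Q(γ):Q] = 4 = [Q(√85, √161):Q], so Q(γ) = Q(√85, √161).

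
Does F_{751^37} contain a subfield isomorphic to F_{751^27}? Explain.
No: F_{751^27} is not a subfield of F_{751^37}

F_{p^m} embeds in F_{p^n} iff m | n. Here 27 ∤ 37 (since 37 = 1·27 + 10 with remainder 10 ≠ 0), so F_{751^27} is not a subfield of F_{751^37}. Equivalently: if it were, the tower law would give 27 = [F_{751^27}:F_751] dividing [F_{751^37}:F_751] = 37, contradiction.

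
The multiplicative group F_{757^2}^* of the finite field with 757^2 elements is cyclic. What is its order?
|F_{757^2}^*| = 573048

F_{757^2} has 757^2 = 573049 elements; its multiplicative group consists of all nonzero elements, so |F_{757^2}^*| = 573049 - 1 = 573048. (It is cyclic since any finite subgroup of the multiplicative group of a field is cyclic.)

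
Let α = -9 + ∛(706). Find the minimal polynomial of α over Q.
m_α(x) = x^3 + 27x^2 + 243x + 23

Set β = α + 9 = ∛(706), so β^3 = 706. Then (α + 9)^3 - 706 = 0, i.e. α is a root of g(x) = (x + 9)^3 - 706 = x^3 + 27x^2 + 243x + 23. Since g(x) = h(x + 9) where h(x) = x^3 - 706, and h is irreducible over Q (because 706 is not a perfect cube, so h has no rational root, and a monic cubic with no rational root is irreducible), g is also irreducible (irreducibility is preserved under the substitution x → x + 9). Hence m_α(x) = x^3 + 27x^2 + 243x + 23.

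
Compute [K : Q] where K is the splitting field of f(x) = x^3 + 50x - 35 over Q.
[K : Q] = 6

By the rational root test, any rational root of the monic integer polynomial f(x) = x^3 + 50x - 35 must be an integer dividing the constant term -35, i.e. one of ±{1, 5, 7, 35}. Evaluating: f(1) = 16, f(-1) = -86, f(5) = 340, f(-5) = -410, f(7) = 658, f(-7) = -728, f(35) = 44590, f(-35) = -44660; none is 0, so f has no rational root and is therefore irreducible over Q (a cubic with no linear factor over a field is irreducible). For an irreducible cubic, the Galois group is A_3 or S_3 according as the discriminant disc(f) = -4a^3 - 27b^2 = -4·(50)^3 - 27·(-35)^2 = -533075 is or is not a square in Q. Here disc(f) = -533075 is not a perfect square in Q, so the Galois group of f over Q is not contained in A_3 and must be all of S_3. The splitting field has degree |S_3| = 6 over Q, so [K : Q] = 6.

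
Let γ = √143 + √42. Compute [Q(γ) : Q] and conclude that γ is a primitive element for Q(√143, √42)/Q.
[Q(γ) : Q] = 4 (equivalently, Q(γ) = Q(√143, √42))

Obviously Q(γ) ⊆ Q(√143, √42), and [Q(√143, √42):Q] = 4 (since 143, 42 are distinct squarefree integers > 1 with 6006 not a perfect square). To show equality we compute the minimal polynomial of γ. From γ = √143 + √42: γ^2 = 143 + 2√(6006) + 42 = 185 + 2√(6006), so γ^2 - 185 = 2√(6006); squaring, (γ^2 - 185)^2 = 4·6006, i.e. γ^4 - 370γ^2 + 34225 - 24024 = 0, i.e. γ^4 - 370γ^2 + 10201 = 0. So γ is a root of x^4 - 370x^2 + 10201. This polynomial is irreducible over Q: it has no rational root (each ±√143 ± √42 is irrational), and any factorization into two quadratics over Q would force √(6006) ∈ Q (pairing opposite roots) or √143, √42 ∈ Q (other pairings), all impossible. Hence [Q(γ):Q] = 4 = [Q(√143, √42):Q], so Q(γ) = Q(√143, √42).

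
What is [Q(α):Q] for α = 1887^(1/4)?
[Q(α):Q] = 4

α is a root of x^4 - 1887. By Eisenstein's criterion at the prime p = 3 (which divides the constant term 1887 but p^2 = 9 does not, since 1887 is squarefree), x^4 - 1887 is irreducible over Q. Hence [Q(α):Q] = 4.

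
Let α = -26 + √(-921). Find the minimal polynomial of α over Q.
m_α(x) = x^2 + 52x + 1597

From α + 26 = √(-921), squaring gives (α + 26)^2 = -921, i.e. α^2 + 52α + 676 = -921, so α^2 + 52α + 1597 = 0. The discriminant of x^2 + 52x + 1597 is (52)^2 - 4·(1597) = 2704 - 6388 = -3684, and 4·(-921) is not a perfect square in Q since -921 is squarefree and ≠ 1. Hence x^2 + 52x + 1597 is irreducible over Q and is the minimal polynomial of α.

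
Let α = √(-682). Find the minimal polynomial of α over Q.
m_α(x) = x^2 + 682

α satisfies α^2 + 682 = 0, so x^2 + 682 annihilates α. Since d = -682 is squarefree and ≠ 1, it is not a perfect square in Q, so x^2 + 682 has no rational root and is therefore irreducible over Q (a degree-2 polynomial over a field is irreducible iff it has no root). Hence m_α(x) = x^2 + 682.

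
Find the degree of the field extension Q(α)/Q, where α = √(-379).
[Q(α):Q] = 2

[Q(α):Q] equals the degree of the minimal polynomial of α. Here α^2 = -379 and x^2 + 379 is irreducible (d = -379 is squarefree, ≠ 1, hence not a square), so deg(m_α) = 2. Thus [Q(α):Q] = 2.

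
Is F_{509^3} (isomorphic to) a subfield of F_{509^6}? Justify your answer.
Yes: F_{509^3} is a subfield of F_{509^6}

F_{p^m} embeds in F_{p^n} iff m | n (since F_{p^n} is the splitting field of x^(p^n) - x, and F_{p^m} ⊂ F_{p^n} forces p^n to be a power of p^m, i.e. m | n; conversely if m | n then every root of x^(p^m) - x is a root of x^(p^n) - x). Here 3 | 6 (since 6 = 2·3), so F_{509^3} is a subfield of F_{509^6}, and [F_{509^6} : F_{509^3}] = 6/3 = 2.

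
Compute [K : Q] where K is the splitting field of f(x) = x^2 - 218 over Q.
[K : Q] = 2

f(x) = x^2 - 218 factors as (x - √218)(x + √218). The splitting field is K = Q(√218). Since 218 is squarefree and > 1, it is not a perfect square, so x^2 - 218 is irreducible over Q and [Q(√218) : Q] = 2. Hence [K : Q] = 2.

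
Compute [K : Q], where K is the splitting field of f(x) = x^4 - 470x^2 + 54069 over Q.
[K : Q] = 4

Solving the quadratic in x^2: x^2 = (470 ± √(470^2 - 4·54069))/2 = (470 ± √4624)/2 = (470 ± 68)/2, giving x^2 = 201 or x^2 = 269. So f(x) = (x^2 - 201)(x^2 - 269) and the roots of f are ±√201, ±√269. Hence the splitting field is K = Q(√201, √269). Since 201 and 269 are distinct squarefree integers > 1, their product 54069 is not a perfect square, so √269 ∉ Q(√201). By the tower law [K:Q] = [Q(√201,√269):Q(√201)] · [Q(√201):Q] = 2 · 2 = 4.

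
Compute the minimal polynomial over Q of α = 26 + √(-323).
m_α(x) = x^2 - 52x + 999

From α - 26 = √(-323), squaring gives (α - 26)^2 = -323, i.e. α^2 - 52α + 676 = -323, so α^2 - 52α + 999 = 0. The discriminant of x^2 - 52x + 999 is (-52)^2 - 4·(999) = 2704 - 3996 = -1292, and 4·(-323) is not a perfect square in Q since -323 is squarefree and ≠ 1. Hence x^2 - 52x + 999 is irreducible over Q and is the minimal polynomial of α.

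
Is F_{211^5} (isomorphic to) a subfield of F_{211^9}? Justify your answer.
No: F_{211^5} is not a subfield of F_{211^9}

F_{p^m} embeds in F_{p^n} iff m | n. Here 5 ∤ 9 (since 9 = 1·5 + 4 with remainder 4 ≠ 0), so F_{211^5} is not a subfield of F_{211^9}. Equivalently: if it were, the tower law would give 5 = [F_{211^5}:F_211] dividing [F_{211^9}:F_211] = 9, contradiction.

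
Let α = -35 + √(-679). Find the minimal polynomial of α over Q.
m_α(x) = x^2 + 70x + 1904

From α + 35 = √(-679), squaring gives (α + 35)^2 = -679, i.e. α^2 + 70α + 1225 = -679, so α^2 + 70α + 1904 = 0. The discriminant of x^2 + 70x + 1904 is (70)^2 - 4·(1904) = 4900 - 7616 = -2716, and 4·(-679) is not a perfect square in Q since -679 is squarefree and ≠ 1. Hence x^2 + 70x + 1904 is irreducible over Q and is the minimal polynomial of α.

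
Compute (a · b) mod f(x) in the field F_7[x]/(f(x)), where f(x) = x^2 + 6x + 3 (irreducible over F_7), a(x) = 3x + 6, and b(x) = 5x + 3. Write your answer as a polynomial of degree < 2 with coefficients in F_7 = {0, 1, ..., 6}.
a · b ≡ 5x + 1 (mod f(x))

Multiply in F_7[x]: a(x)·b(x) = (3x + 6)·(5x + 3) = x^2 + 4x + 4. This has degree ≥ 2, so divide by f(x) over F_7: x^2 + 4x + 4 = (1)·(x^2 + 6x + 3) + (5x + 1). Hence a·b ≡ 5x + 1 (mod f). (F_7[x]/(f) is a field with 7^2 = 49 elements since f is irreducible of degree 2.)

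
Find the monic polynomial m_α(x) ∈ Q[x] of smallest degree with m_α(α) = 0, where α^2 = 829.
m_α(x) = x^2 - 829

α satisfies α^2 - 829 = 0, so x^2 - 829 annihilates α. Since d = 829 is squarefree and ≠ 1, it is not a perfect square in Q, so x^2 - 829 has no rational root and is therefore irreducible over Q (a degree-2 polynomial over a field is irreducible iff it has no root). Hence m_α(x) = x^2 - 829.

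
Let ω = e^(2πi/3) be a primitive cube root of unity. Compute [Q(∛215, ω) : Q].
[Q(∛215, ω) : Q] = 6

[Q(∛215):Q] = 3 (min poly x^3 - 215, irreducible since 215 is not a perfect cube). [Q(ω):Q] = 2 (min poly x^2 + x + 1). Since Q(∛215) ⊂ R and ω ∉ R, we have ω ∉ Q(∛215), so x^2 + x + 1 remains irreducible over Q(∛215) and [Q(∛215, ω) : Q(∛215)] = 2. By the tower law, [Q(∛215, ω) : Q] = 3 · 2 = 6. (In fact Q(∛215, ω) is the splitting field of x^3 - 215 over Q.)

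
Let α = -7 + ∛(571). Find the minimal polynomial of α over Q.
m_α(x) = x^3 + 21x^2 + 147x - 228

Set β = α + 7 = ∛(571), so β^3 = 571. Then (α + 7)^3 - 571 = 0, i.e. α is a root of g(x) = (x + 7)^3 - 571 = x^3 + 21x^2 + 147x - 228. Since g(x) = h(x + 7) where h(x) = x^3 - 571, and h is irreducible over Q (because 571 is not a perfect cube, so h has no rational root, and a monic cubic with no rational root is irreducible), g is also irreducible (irreducibility is preserved under the substitution x → x + 7). Hence m_α(x) = x^3 + 21x^2 + 147x - 228.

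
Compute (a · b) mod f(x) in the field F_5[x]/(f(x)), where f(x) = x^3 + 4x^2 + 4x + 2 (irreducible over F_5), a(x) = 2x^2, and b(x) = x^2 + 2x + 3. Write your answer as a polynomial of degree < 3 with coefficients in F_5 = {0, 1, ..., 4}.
a · b ≡ 4x^2 + 2x + 3 (mod f(x))

Multiply in F_5[x]: a(x)·b(x) = (2x^2)·(x^2 + 2x + 3) = 2x^4 + 4x^3 + x^2. This has degree ≥ 3, so divide by f(x) over F_5: 2x^4 + 4x^3 + x^2 = (2x + 1)·(x^3 + 4x^2 + 4x + 2) + (4x^2 + 2x + 3). Hence a·b ≡ 4x^2 + 2x + 3 (mod f). (F_5[x]/(f) is a field with 5^3 = 125 elements since f is irreducible of degree 3.)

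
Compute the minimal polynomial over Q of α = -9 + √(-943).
m_α(x) = x^2 + 18x + 1024

From α + 9 = √(-943), squaring gives (α + 9)^2 = -943, i.e. α^2 + 18α + 81 = -943, so α^2 + 18α + 1024 = 0. The discriminant of x^2 + 18x + 1024 is (18)^2 - 4·(1024) = 324 - 4096 = -3772, and 4·(-943) is not a perfect square in Q since -943 is squarefree and ≠ 1. Hence x^2 + 18x + 1024 is irreducible over Q and is the minimal polynomial of α.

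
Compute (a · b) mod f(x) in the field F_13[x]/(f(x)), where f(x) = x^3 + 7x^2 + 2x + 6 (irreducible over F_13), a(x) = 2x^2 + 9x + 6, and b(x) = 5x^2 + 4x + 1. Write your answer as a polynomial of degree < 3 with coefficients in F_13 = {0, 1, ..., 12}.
a · b ≡ 11x^2 + 7x + 4 (mod f(x))

Multiply in F_13[x]: a(x)·b(x) = (2x^2 + 9x + 6)·(5x^2 + 4x + 1) = 10x^4 + x^3 + 3x^2 + 7x + 6. This has degree ≥ 3, so divide by f(x) over F_13: 10x^4 + x^3 + 3x^2 + 7x + 6 = (10x + 9)·(x^3 + 7x^2 + 2x + 6) + (11x^2 + 7x + 4). Hence a·b ≡ 11x^2 + 7x + 4 (mod f). (F_13[x]/(f) is a field with 13^3 = 2197 elements since f is irreducible of degree 3.)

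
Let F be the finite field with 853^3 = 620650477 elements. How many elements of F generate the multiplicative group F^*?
There are φ(620650476) = 199190880 primitive elements

F_q^* is cyclic of order q - 1 = 620650476. A cyclic group of order m has exactly φ(m) generators. Here m = 620650476 = 2^2 · 3^2 · 43 · 71 · 5647, so the number of primitive elements is φ(620650476) = 199190880.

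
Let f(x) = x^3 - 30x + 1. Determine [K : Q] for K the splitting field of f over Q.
[K : Q] = 6

By the rational root test, any rational root of the monic integer polynomial f(x) = x^3 - 30x + 1 must be an integer dividing the constant term 1, i.e. one of ±{1}. Evaluating: f(1) = -28, f(-1) = 30; none is 0, so f has no rational root and is therefore irreducible over Q (a cubic with no linear factor over a field is irreducible). For an irreducible cubic, the Galois group is A_3 or S_3 according as the discriminant disc(f) = -4a^3 - 27b^2 = -4·(-30)^3 - 27·(1)^2 = 107973 is or is not a square in Q. Here disc(f) = 107973 is not a perfect square in Q, so the Galois group of f over Q is not contained in A_3 and must be all of S_3. The splitting field has degree |S_3| = 6 over Q, so [K : Q] = 6.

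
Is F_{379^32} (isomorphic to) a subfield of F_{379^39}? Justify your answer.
No: F_{379^32} is not a subfield of F_{379^39}

F_{p^m} embeds in F_{p^n} iff m | n. Here 32 ∤ 39 (since 39 = 1·32 + 7 with remainder 7 ≠ 0), so F_{379^32} is not a subfield of F_{379^39}. Equivalently: if it were, the tower law would give 32 = [F_{379^32}:F_379] dividing [F_{379^39}:F_379] = 39, contradiction.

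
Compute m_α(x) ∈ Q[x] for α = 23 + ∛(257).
m_α(x) = x^3 - 69x^2 + 1587x - 12424

Set β = α - 23 = ∛(257), so β^3 = 257. Then (α - 23)^3 - 257 = 0, i.e. α is a root of g(x) = (x - 23)^3 - 257 = x^3 - 69x^2 + 1587x - 12424. Since g(x) = h(x - 23) where h(x) = x^3 - 257, and h is irreducible over Q (because 257 is not a perfect cube, so h has no rational root, and a monic cubic with no rational root is irreducible), g is also irreducible (irreducibility is preserved under the substitution x → x - 23). Hence m_α(x) = x^3 - 69x^2 + 1587x - 12424.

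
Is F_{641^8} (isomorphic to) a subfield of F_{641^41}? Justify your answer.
No: F_{641^8} is not a subfield of F_{641^41}

F_{p^m} embeds in F_{p^n} iff m | n. Here 8 ∤ 41 (since 41 = 5·8 + 1 with remainder 1 ≠ 0), so F_{641^8} is not a subfield of F_{641^41}. Equivalently: if it were, the tower law would give 8 = [F_{641^8}:F_641] dividing [F_{641^41}:F_641] = 41, contradiction.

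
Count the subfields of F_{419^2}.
F_{419^2} has 2 subfields

The subfields of F_{p^n} are exactly the fields F_{p^d} for d | n (each is the fixed field of the unique index-d subgroup of Gal(F_{p^n}/F_p) ≅ Z/nZ). The divisors of n = 2 are {1, 2}, giving 2 subfields: F_{419^1}, F_{419^2}.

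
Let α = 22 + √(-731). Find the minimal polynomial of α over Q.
m_α(x) = x^2 - 44x + 1215

From α - 22 = √(-731), squaring gives (α - 22)^2 = -731, i.e. α^2 - 44α + 484 = -731, so α^2 - 44α + 1215 = 0. The discriminant of x^2 - 44x + 1215 is (-44)^2 - 4·(1215) = 1936 - 4860 = -2924, and 4·(-731) is not a perfect square in Q since -731 is squarefree and ≠ 1. Hence x^2 - 44x + 1215 is irreducible over Q and is the minimal polynomial of α.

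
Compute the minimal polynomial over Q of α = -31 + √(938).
m_α(x) = x^2 + 62x + 23

From α + 31 = √(938), squaring gives (α + 31)^2 = 938, i.e. α^2 + 62α + 961 = 938, so α^2 + 62α + 23 = 0. The discriminant of x^2 + 62x + 23 is (62)^2 - 4·(23) = 3844 - 92 = 3752, and 4·(938) is not a perfect square in Q since 938 is squarefree and ≠ 1. Hence x^2 + 62x + 23 is irreducible over Q and is the minimal polynomial of α.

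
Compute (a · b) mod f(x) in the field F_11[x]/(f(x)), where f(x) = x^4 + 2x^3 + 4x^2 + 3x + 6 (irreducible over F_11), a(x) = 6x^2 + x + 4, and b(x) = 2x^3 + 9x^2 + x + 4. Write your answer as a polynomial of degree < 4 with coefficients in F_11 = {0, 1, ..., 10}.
a · b ≡ 10x^3 + 7x^2 + 5x (mod f(x))

Multiply in F_11[x]: a(x)·b(x) = (6x^2 + x + 4)·(2x^3 + 9x^2 + x + 4) = x^5 + x^4 + x^3 + 6x^2 + 8x + 5. This has degree ≥ 4, so divide by f(x) over F_11: x^5 + x^4 + x^3 + 6x^2 + 8x + 5 = (x + 10)·(x^4 + 2x^3 + 4x^2 + 3x + 6) + (10x^3 + 7x^2 + 5x). Hence a·b ≡ 10x^3 + 7x^2 + 5x (mod f). (F_11[x]/(f) is a field with 11^4 = 14641 elements since f is irreducible of degree 4.)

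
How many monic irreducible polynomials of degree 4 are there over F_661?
There are 47724880830 monic irreducible polynomials of degree 4 over F_661

Each element of F_{661^4} that lies in no proper subfield is a root of exactly one monic irreducible of degree 4 over F_661, and each such polynomial has 4 distinct roots in F_{661^4}. By Möbius inversion the count is N_661(4) = (1/4) Σ_{d|4} μ(4/d) · 661^d = (1/4)(μ(4)·661^1 + μ(2)·661^2 + μ(1)·661^4) = 190899523320/4 = 47724880830.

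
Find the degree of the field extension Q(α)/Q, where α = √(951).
[Q(α):Q] = 2

[Q(α):Q] equals the degree of the minimal polynomial of α. Here α^2 = 951 and x^2 - 951 is irreducible (d = 951 is squarefree, ≠ 1, hence not a square), so deg(m_α) = 2. Thus [Q(α):Q] = 2.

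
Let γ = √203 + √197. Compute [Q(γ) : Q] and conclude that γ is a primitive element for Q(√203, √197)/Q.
[Q(γ) : Q] = 4 (equivalently, Q(γ) = Q(√203, √197))

Obviously Q(γ) ⊆ Q(√203, √197), and [Q(√203, √197):Q] = 4 (since 203, 197 are distinct squarefree integers > 1 with 39991 not a perfect square). To show equality we compute the minimal polynomial of γ. From γ = √203 + √197: γ^2 = 203 + 2√(39991) + 197 = 400 + 2√(39991), so γ^2 - 400 = 2√(39991); squaring, (γ^2 - 400)^2 = 4·39991, i.e. γ^4 - 800γ^2 + 160000 - 159964 = 0, i.e. γ^4 - 800γ^2 + 36 = 0. So γ is a root of x^4 - 800x^2 + 36. This polynomial is irreducible over Q: it has no rational root (each ±√203 ± √197 is irrational), and any factorization into two quadratics over Q would force √(39991) ∈ Q (pairing opposite roots) or √203, √197 ∈ Q (other pairings), all impossible. Hence [Q(γ):Q] = 4 = [Q(√203, √197):Q], so Q(γ) = Q(√203, √197).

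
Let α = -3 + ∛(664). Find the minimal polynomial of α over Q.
m_α(x) = x^3 + 9x^2 + 27x - 637

Set β = α + 3 = ∛(664), so β^3 = 664. Then (α + 3)^3 - 664 = 0, i.e. α is a root of g(x) = (x + 3)^3 - 664 = x^3 + 9x^2 + 27x - 637. Since g(x) = h(x + 3) where h(x) = x^3 - 664, and h is irreducible over Q (because 664 is not a perfect cube, so h has no rational root, and a monic cubic with no rational root is irreducible), g is also irreducible (irreducibility is preserved under the substitution x → x + 3). Hence m_α(x) = x^3 + 9x^2 + 27x - 637.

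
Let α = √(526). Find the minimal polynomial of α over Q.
m_α(x) = x^2 - 526

α satisfies α^2 - 526 = 0, so x^2 - 526 annihilates α. Since d = 526 is squarefree and ≠ 1, it is not a perfect square in Q, so x^2 - 526 has no rational root and is therefore irreducible over Q (a degree-2 polynomial over a field is irreducible iff it has no root). Hence m_α(x) = x^2 - 526.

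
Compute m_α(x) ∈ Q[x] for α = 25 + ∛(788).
m_α(x) = x^3 - 75x^2 + 1875x - 16413

Set β = α - 25 = ∛(788), so β^3 = 788. Then (α - 25)^3 - 788 = 0, i.e. α is a root of g(x) = (x - 25)^3 - 788 = x^3 - 75x^2 + 1875x - 16413. Since g(x) = h(x - 25) where h(x) = x^3 - 788, and h is irreducible over Q (because 788 is not a perfect cube, so h has no rational root, and a monic cubic with no rational root is irreducible), g is also irreducible (irreducibility is preserved under the substitution x → x - 25). Hence m_α(x) = x^3 - 75x^2 + 1875x - 16413.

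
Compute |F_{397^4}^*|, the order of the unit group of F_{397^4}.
|F_{397^4}^*| = 24840596880

F_{397^4} has 397^4 = 24840596881 elements; its multiplicative group consists of all nonzero elements, so |F_{397^4}^*| = 24840596881 - 1 = 24840596880. (It is cyclic since any finite subgroup of the multiplicative group of a field is cyclic.)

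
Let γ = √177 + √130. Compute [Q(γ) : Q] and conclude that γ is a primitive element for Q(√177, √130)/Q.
[Q(γ) : Q] = 4 (equivalently, Q(γ) = Q(√177, √130))

Obviously Q(γ) ⊆ Q(√177, √130), and [Q(√177, √130):Q] = 4 (since 177, 130 are distinct squarefree integers > 1 with 23010 not a perfect square). To show equality we compute the minimal polynomial of γ. From γ = √177 + √130: γ^2 = 177 + 2√(23010) + 130 = 307 + 2√(23010), so γ^2 - 307 = 2√(23010); squaring, (γ^2 - 307)^2 = 4·23010, i.e. γ^4 - 614γ^2 + 94249 - 92040 = 0, i.e. γ^4 - 614γ^2 + 2209 = 0. So γ is a root of x^4 - 614x^2 + 2209. This polynomial is irreducible over Q: it has no rational root (each ±√177 ± √130 is irrational), and any factorization into two quadratics over Q would force √(23010) ∈ Q (pairing opposite roots) or √177, √130 ∈ Q (other pairings), all impossible. Hence [Q(γ):Q] = 4 = [Q(√177, √130):Q], so Q(γ) = Q(√177, √130).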